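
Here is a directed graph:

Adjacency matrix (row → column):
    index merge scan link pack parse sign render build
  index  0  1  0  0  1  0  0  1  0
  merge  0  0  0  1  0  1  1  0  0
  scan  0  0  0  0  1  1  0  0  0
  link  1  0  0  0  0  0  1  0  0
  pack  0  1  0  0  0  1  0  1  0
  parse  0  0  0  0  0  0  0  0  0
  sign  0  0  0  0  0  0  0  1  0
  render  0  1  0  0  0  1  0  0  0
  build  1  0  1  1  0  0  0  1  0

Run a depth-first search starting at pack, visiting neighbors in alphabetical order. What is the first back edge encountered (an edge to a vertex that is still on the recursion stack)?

DFS from pack (visiting neighbors in alphabetical order); mark gray on enter, black on exit:
pack gray
  merge gray
    link gray
      index gray
        index→merge: merge is gray → back edge
First back edge: index → merge.

index→merge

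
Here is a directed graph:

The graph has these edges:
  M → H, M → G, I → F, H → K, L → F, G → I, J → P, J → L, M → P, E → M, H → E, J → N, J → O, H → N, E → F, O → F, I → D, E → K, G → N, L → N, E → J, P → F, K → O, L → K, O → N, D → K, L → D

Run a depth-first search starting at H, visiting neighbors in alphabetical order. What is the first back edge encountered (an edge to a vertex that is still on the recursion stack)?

DFS from H (visiting neighbors in alphabetical order); mark gray on enter, black on exit:
H gray
  E gray
    F gray
    F black
    J gray
      L gray
        D gray
          K gray
            O gray
              O→F: F black — skip
              N gray
              N black
            O black
          K black
        D black
        L→F: F black — skip
        L→K: K black — skip
        L→N: N black — skip
      L black
      J→N: N black — skip
      J→O: O black — skip
      P gray
        P→F: F black — skip
      P black
    J black
    E→K: K black — skip
    M gray
      G gray
        I gray
          I→D: D black — skip
          I→F: F black — skip
        I black
        G→N: N black — skip
      G black
      M→H: H is gray → back edge
First back edge: M → H.

M→H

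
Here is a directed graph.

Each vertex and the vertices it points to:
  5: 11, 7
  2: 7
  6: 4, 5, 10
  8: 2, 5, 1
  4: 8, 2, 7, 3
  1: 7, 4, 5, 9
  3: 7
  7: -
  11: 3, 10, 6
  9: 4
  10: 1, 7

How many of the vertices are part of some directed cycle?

8

A vertex is on a directed cycle iff it belongs to a strongly connected component of size ≥ 2 (or has a self-loop).
The vertices on cycles are {1, 4, 5, 6, 8, 9, 10, 11} — 8 in total.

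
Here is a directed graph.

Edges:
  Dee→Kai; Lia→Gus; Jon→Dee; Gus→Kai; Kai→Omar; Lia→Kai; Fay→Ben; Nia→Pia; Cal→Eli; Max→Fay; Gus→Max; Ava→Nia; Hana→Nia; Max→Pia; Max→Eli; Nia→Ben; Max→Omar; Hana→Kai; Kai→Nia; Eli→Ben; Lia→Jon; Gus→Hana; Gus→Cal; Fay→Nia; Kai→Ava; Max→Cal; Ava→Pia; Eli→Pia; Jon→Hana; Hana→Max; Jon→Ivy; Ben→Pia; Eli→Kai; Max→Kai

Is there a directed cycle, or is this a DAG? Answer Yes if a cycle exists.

DFS with white/gray/black marking, starting from Ivy:
Ivy gray
Ivy black
Pia gray
Pia black
Lia gray
  Jon gray
    Jon→Ivy: Ivy black — skip
    Dee gray
      Kai gray
        Ava gray
          Nia gray
            Ben gray
              Ben→Pia: Pia black — skip
            Ben black
            Nia→Pia: Pia black — skip
          Nia black
          Ava→Pia: Pia black — skip
        Ava black
        Omar gray
        Omar black
        Kai→Nia: Nia black — skip
      Kai black
    Dee black
    Hana gray
      Hana→Nia: Nia black — skip
      Max gray
        Max→Kai: Kai black — skip
        Max→Omar: Omar black — skip
        Eli gray
          Eli→Kai: Kai black — skip
          Eli→Ben: Ben black — skip
          Eli→Pia: Pia black — skip
        Eli black
        Cal gray
          Cal→Eli: Eli black — skip
        Cal black
        Fay gray
          Fay→Nia: Nia black — skip
          Fay→Ben: Ben black — skip
        Fay black
        Max→Pia: Pia black — skip
      Max black
      Hana→Kai: Kai black — skip
    Hana black
  Jon black
  Lia→Kai: Kai black — skip
  Gus gray
    Gus→Cal: Cal black — skip
    Gus→Kai: Kai black — skip
    Gus→Max: Max black — skip
    Gus→Hana: Hana black — skip
  Gus black
Lia black
Every edge goes to a white or black vertex — no back edge, so the graph is acyclic.

No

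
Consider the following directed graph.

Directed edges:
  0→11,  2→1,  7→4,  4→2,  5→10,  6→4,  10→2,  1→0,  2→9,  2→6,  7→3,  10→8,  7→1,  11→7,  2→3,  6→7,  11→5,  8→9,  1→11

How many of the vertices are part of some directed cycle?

9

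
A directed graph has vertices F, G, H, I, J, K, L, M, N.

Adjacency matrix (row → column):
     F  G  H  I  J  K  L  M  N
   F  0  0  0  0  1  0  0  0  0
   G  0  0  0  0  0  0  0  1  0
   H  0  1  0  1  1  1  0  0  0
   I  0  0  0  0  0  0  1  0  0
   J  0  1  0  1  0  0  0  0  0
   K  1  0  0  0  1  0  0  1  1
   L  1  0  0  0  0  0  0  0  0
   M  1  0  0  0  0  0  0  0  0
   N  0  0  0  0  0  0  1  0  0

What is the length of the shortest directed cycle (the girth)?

For each vertex v, BFS finds the shortest path from v back to v.
The shortest such closed walk is J → I → L → F → J, length 4.

4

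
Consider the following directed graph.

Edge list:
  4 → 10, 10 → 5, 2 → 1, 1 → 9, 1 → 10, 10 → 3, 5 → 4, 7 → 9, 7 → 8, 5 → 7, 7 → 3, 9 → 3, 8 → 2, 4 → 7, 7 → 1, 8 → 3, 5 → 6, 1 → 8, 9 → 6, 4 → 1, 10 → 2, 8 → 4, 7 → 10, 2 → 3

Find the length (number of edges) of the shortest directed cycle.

For each vertex v, BFS finds the shortest path from v back to v.
The shortest such closed walk is 5 → 7 → 10 → 5, length 3.

3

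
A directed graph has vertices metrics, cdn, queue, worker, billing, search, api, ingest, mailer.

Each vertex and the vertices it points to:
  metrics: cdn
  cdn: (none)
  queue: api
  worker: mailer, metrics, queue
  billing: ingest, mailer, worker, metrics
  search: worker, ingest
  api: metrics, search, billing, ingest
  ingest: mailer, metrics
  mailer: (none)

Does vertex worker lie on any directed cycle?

Yes

worker is on a cycle iff worker can reach itself via ≥1 edge.
worker → queue → api → search → worker — yes.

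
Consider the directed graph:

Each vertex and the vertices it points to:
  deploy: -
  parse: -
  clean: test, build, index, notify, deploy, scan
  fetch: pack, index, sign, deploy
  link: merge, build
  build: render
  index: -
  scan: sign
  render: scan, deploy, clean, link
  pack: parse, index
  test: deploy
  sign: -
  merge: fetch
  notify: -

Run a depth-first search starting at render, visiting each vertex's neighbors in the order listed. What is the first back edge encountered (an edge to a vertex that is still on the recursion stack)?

build->render

DFS from render (visiting each vertex's neighbors in the order listed); mark gray on enter, black on exit:
render gray
  scan gray
    sign gray
    sign black
  scan black
  deploy gray
  deploy black
  clean gray
    test gray
      test→deploy: deploy black — skip
    test black
    build gray
      build→render: render is gray → back edge
First back edge: build → render.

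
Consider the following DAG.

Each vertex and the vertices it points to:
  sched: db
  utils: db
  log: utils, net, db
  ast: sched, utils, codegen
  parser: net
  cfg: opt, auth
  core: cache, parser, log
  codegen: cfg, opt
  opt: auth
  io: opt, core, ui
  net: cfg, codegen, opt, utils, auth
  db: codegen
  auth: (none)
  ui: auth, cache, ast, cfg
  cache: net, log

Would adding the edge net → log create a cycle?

Adding net→log creates a cycle iff log can already reach net.
Path from log: log → net.
So log → … → net → log is a cycle.

Yes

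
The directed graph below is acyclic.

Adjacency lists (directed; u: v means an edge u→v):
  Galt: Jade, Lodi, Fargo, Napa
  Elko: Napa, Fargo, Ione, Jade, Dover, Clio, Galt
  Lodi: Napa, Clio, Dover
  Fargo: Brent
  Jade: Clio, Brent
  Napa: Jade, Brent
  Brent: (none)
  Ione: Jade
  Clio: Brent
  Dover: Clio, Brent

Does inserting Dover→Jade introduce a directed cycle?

No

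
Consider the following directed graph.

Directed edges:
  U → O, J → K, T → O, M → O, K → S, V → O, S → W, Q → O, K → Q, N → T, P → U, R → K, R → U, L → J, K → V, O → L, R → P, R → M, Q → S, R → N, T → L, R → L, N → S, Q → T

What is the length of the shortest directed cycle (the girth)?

5

For each vertex v, BFS finds the shortest path from v back to v.
The shortest such closed walk is L → J → K → V → O → L, length 5.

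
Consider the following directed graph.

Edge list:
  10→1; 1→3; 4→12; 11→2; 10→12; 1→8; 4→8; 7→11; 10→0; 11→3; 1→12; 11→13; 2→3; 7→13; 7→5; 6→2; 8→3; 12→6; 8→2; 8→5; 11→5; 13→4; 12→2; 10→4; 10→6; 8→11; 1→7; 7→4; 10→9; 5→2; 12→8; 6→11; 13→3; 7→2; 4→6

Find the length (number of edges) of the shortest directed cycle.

For each vertex v, BFS finds the shortest path from v back to v.
The shortest such closed walk is 13 → 4 → 8 → 11 → 13, length 4.

4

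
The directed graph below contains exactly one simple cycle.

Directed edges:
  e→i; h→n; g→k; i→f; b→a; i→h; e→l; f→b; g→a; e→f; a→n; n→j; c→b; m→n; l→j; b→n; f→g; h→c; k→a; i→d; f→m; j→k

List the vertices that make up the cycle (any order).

a, j, k, n

DFS with gray/black marking from j:
j gray
  k gray
    a gray
      n gray
        n→j: j is gray → back edge
Back edge closes the cycle j → k → a → n → j; its vertices are {a, j, k, n}.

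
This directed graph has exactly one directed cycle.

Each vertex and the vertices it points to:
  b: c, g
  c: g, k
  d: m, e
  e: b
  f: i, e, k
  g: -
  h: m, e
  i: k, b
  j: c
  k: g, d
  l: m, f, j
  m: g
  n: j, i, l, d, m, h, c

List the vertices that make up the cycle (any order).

b, c, d, e, k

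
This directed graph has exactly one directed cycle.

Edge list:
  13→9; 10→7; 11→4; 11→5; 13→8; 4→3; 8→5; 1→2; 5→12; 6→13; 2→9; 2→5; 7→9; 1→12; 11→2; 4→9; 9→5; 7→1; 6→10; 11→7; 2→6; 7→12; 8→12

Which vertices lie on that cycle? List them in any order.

1, 2, 6, 7, 10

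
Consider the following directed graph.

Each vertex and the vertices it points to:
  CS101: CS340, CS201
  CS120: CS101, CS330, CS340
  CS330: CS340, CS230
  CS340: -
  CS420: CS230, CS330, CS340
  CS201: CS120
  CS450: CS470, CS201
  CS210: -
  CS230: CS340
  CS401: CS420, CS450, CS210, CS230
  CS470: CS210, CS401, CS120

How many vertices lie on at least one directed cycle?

A vertex is on a directed cycle iff it belongs to a strongly connected component of size ≥ 2 (or has a self-loop).
The vertices on cycles are {CS101, CS120, CS201, CS401, CS450, CS470} — 6 in total.

6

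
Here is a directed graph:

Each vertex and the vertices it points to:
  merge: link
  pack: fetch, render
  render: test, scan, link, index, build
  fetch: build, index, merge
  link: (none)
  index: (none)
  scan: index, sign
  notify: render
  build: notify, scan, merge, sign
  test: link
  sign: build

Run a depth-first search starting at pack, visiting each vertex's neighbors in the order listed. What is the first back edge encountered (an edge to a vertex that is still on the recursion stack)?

DFS from pack (visiting each vertex's neighbors in the order listed); mark gray on enter, black on exit:
pack gray
  fetch gray
    build gray
      notify gray
        render gray
          test gray
            link gray
            link black
          test black
          scan gray
            index gray
            index black
            sign gray
              sign→build: build is gray → back edge
First back edge: sign → build.

sign->build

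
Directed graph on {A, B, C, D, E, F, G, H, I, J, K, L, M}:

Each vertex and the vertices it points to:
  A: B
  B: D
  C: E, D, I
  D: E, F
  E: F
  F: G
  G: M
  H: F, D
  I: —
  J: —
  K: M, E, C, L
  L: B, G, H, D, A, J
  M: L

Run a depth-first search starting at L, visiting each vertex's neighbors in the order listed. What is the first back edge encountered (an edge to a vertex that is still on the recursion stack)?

DFS from L (visiting each vertex's neighbors in the order listed); mark gray on enter, black on exit:
L gray
  B gray
    D gray
      E gray
        F gray
          G gray
            M gray
              M→L: L is gray → back edge
First back edge: M → L.

M->L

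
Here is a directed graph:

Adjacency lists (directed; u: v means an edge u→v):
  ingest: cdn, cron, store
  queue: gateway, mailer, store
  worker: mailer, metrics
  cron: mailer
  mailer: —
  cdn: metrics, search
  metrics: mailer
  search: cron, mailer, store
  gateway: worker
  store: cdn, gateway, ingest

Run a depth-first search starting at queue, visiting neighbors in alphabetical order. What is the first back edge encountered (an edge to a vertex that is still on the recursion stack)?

DFS from queue (visiting neighbors in alphabetical order); mark gray on enter, black on exit:
queue gray
  gateway gray
    worker gray
      mailer gray
      mailer black
      metrics gray
        metrics→mailer: mailer black — skip
      metrics black
    worker black
  gateway black
  queue→mailer: mailer black — skip
  store gray
    cdn gray
      cdn→metrics: metrics black — skip
      search gray
        cron gray
          cron→mailer: mailer black — skip
        cron black
        search→mailer: mailer black — skip
        search→store: store is gray → back edge
First back edge: search → store.

search→store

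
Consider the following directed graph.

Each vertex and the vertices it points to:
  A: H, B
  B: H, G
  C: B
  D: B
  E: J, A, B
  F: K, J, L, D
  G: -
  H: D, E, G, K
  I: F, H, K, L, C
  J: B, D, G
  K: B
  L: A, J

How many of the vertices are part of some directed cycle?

A vertex is on a directed cycle iff it belongs to a strongly connected component of size ≥ 2 (or has a self-loop).
The vertices on cycles are {A, B, D, E, H, J, K} — 7 in total.

7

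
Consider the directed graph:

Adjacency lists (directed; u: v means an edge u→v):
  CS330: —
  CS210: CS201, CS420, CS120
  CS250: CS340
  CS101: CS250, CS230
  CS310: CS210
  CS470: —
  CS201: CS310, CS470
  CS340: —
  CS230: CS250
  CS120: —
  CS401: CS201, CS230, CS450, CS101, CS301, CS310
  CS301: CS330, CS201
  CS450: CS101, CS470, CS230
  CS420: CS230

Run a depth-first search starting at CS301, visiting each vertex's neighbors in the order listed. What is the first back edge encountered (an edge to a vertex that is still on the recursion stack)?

DFS from CS301 (visiting each vertex's neighbors in the order listed); mark gray on enter, black on exit:
CS301 gray
  CS330 gray
  CS330 black
  CS201 gray
    CS310 gray
      CS210 gray
        CS210→CS201: CS201 is gray → back edge
First back edge: CS210 → CS201.

CS210->CS201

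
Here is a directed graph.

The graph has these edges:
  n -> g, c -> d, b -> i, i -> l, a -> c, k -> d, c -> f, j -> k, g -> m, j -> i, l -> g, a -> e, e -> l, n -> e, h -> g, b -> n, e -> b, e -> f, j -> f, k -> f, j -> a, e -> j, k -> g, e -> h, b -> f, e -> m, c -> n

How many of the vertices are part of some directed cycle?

A vertex is on a directed cycle iff it belongs to a strongly connected component of size ≥ 2 (or has a self-loop).
The vertices on cycles are {a, b, c, e, j, n} — 6 in total.

6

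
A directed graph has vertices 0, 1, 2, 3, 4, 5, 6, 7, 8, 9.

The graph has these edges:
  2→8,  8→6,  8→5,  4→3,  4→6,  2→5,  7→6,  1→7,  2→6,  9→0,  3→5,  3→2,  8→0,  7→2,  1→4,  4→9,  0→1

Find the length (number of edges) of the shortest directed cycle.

4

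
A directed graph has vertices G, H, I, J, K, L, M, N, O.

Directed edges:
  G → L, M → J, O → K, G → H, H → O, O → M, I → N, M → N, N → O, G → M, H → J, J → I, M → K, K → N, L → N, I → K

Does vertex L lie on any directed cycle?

No

L lies on a cycle iff there is a path from L back to itself.
Exploring from L, it never reaches itself; equivalently, its strongly connected component is a singleton.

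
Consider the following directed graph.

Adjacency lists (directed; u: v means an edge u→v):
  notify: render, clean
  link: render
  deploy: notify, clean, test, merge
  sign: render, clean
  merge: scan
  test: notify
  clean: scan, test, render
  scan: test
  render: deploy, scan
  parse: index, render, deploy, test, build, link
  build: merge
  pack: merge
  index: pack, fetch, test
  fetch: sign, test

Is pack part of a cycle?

No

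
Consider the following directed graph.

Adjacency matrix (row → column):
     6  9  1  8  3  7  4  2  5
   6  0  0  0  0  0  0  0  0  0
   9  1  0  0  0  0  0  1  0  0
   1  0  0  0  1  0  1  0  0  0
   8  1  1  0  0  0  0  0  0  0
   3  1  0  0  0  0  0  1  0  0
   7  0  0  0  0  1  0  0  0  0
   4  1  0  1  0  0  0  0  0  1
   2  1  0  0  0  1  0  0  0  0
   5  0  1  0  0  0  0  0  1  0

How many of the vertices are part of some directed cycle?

A vertex is on a directed cycle iff it belongs to a strongly connected component of size ≥ 2 (or has a self-loop).
The vertices on cycles are {1, 2, 3, 4, 5, 7, 8, 9} — 8 in total.

8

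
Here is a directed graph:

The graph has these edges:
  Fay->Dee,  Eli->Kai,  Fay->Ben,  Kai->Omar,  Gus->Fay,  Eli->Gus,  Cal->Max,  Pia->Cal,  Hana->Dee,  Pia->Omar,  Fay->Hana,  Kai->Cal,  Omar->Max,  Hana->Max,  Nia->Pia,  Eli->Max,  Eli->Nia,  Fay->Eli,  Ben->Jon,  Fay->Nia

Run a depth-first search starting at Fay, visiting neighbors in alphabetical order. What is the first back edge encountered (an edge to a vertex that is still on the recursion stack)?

Gus->Fay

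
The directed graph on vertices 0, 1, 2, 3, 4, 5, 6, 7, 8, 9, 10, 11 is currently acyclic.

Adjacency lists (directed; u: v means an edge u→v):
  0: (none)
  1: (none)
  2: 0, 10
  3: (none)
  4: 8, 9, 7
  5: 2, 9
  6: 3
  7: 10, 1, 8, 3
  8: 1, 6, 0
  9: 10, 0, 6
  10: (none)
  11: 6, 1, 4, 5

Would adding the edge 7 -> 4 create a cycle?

Yes

Adding 7→4 creates a cycle iff 4 can already reach 7.
Path from 4: 4 → 7.
So 4 → … → 7 → 4 is a cycle.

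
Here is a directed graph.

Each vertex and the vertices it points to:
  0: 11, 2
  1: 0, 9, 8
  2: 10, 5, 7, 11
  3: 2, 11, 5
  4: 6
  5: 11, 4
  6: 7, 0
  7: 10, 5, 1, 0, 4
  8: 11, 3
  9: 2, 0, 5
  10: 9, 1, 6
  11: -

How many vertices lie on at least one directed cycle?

A vertex is on a directed cycle iff it belongs to a strongly connected component of size ≥ 2 (or has a self-loop).
The vertices on cycles are {0, 1, 2, 3, 4, 5, 6, 7, 8, 9, 10} — 11 in total.

11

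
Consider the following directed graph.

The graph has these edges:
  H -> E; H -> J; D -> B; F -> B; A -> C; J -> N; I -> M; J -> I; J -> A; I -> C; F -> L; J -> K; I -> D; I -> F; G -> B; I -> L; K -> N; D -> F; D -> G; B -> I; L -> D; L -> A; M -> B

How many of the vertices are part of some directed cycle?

7

A vertex is on a directed cycle iff it belongs to a strongly connected component of size ≥ 2 (or has a self-loop).
The vertices on cycles are {B, D, F, G, I, L, M} — 7 in total.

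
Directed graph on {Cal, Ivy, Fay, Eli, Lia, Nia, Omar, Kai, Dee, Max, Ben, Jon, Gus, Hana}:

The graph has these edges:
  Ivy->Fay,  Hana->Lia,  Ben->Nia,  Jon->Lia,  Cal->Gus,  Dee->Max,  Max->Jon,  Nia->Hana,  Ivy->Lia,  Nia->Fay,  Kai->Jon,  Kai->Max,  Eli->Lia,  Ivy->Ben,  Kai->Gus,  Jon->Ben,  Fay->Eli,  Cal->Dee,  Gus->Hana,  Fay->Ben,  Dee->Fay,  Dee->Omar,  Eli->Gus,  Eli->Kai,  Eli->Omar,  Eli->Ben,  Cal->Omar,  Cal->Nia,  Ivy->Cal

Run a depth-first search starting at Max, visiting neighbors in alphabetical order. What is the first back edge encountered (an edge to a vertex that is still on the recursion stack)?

Fay→Ben

DFS from Max (visiting neighbors in alphabetical order); mark gray on enter, black on exit:
Max gray
  Jon gray
    Ben gray
      Nia gray
        Fay gray
          Fay→Ben: Ben is gray → back edge
First back edge: Fay → Ben.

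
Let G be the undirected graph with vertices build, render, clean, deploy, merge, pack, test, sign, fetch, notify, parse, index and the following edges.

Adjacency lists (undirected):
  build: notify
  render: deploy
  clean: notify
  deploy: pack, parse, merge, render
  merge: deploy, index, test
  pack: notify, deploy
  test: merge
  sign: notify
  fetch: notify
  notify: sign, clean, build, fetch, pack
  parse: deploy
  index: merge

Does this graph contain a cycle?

No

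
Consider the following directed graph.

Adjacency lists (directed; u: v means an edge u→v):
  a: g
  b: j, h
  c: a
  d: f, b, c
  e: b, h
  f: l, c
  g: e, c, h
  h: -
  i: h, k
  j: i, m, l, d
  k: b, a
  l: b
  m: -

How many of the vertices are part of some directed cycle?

A vertex is on a directed cycle iff it belongs to a strongly connected component of size ≥ 2 (or has a self-loop).
The vertices on cycles are {a, b, c, d, e, f, g, i, j, k, l} — 11 in total.

11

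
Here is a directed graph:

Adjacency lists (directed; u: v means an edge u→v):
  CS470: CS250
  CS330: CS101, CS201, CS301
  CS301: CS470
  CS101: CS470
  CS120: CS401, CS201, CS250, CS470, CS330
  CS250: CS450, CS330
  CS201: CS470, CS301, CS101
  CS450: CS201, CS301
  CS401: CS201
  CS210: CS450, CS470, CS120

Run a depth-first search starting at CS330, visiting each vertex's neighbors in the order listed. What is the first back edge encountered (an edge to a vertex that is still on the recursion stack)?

DFS from CS330 (visiting each vertex's neighbors in the order listed); mark gray on enter, black on exit:
CS330 gray
  CS101 gray
    CS470 gray
      CS250 gray
        CS450 gray
          CS201 gray
            CS201→CS470: CS470 is gray → back edge
First back edge: CS201 → CS470.

CS201->CS470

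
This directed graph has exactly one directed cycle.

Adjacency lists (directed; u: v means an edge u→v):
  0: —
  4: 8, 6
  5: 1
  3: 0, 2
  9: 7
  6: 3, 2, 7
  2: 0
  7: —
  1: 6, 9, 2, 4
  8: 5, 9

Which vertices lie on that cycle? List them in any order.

1, 4, 5, 8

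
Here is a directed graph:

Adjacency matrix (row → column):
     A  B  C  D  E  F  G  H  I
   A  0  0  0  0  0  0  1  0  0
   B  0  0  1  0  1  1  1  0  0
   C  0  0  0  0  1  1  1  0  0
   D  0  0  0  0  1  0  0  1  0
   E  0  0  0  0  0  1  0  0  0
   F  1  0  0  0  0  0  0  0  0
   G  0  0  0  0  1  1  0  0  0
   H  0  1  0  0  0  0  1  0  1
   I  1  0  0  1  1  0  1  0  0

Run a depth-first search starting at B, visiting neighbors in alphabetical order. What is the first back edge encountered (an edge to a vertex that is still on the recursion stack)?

DFS from B (visiting neighbors in alphabetical order); mark gray on enter, black on exit:
B gray
  C gray
    E gray
      F gray
        A gray
          G gray
            G→E: E is gray → back edge
First back edge: G → E.

G→E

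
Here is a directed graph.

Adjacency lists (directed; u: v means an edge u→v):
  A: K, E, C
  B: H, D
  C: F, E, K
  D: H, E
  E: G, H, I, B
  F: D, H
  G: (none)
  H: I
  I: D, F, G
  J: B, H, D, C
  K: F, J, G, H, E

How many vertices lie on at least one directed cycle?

9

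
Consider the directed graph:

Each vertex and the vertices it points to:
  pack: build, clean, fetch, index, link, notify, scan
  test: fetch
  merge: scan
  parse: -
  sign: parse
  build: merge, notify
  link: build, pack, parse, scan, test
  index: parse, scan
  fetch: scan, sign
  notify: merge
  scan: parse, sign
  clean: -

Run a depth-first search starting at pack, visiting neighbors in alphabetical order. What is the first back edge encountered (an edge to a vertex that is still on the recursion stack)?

DFS from pack (visiting neighbors in alphabetical order); mark gray on enter, black on exit:
pack gray
  build gray
    merge gray
      scan gray
        parse gray
        parse black
        sign gray
          sign→parse: parse black — skip
        sign black
      scan black
    merge black
    notify gray
      notify→merge: merge black — skip
    notify black
  build black
  clean gray
  clean black
  fetch gray
    fetch→scan: scan black — skip
    fetch→sign: sign black — skip
  fetch black
  index gray
    index→parse: parse black — skip
    index→scan: scan black — skip
  index black
  link gray
    link→build: build black — skip
    link→pack: pack is gray → back edge
First back edge: link → pack.

link->pack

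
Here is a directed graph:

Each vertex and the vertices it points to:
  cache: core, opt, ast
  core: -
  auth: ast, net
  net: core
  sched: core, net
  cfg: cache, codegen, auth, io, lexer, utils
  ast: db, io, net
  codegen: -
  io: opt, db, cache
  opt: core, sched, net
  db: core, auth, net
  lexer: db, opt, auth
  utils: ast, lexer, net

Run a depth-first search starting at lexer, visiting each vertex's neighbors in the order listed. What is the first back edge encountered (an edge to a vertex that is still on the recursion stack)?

DFS from lexer (visiting each vertex's neighbors in the order listed); mark gray on enter, black on exit:
lexer gray
  db gray
    core gray
    core black
    auth gray
      ast gray
        ast→db: db is gray → back edge
First back edge: ast → db.

ast→db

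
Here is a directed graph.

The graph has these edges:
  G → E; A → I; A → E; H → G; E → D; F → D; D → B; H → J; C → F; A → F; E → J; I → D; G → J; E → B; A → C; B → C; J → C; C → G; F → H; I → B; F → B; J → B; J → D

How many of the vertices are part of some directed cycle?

8

A vertex is on a directed cycle iff it belongs to a strongly connected component of size ≥ 2 (or has a self-loop).
The vertices on cycles are {B, C, D, E, F, G, H, J} — 8 in total.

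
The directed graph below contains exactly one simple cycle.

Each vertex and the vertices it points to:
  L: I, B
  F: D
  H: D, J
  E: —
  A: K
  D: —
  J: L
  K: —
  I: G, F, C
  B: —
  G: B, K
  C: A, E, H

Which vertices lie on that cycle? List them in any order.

C, H, I, J, L

DFS with gray/black marking from L:
L gray
  I gray
    G gray
      B gray
      B black
      K gray
      K black
    G black
    F gray
      D gray
      D black
    F black
    C gray
      A gray
        A→K: K black — skip
      A black
      E gray
      E black
      H gray
        H→D: D black — skip
        J gray
          J→L: L is gray → back edge
Back edge closes the cycle L → I → C → H → J → L; its vertices are {C, H, I, J, L}.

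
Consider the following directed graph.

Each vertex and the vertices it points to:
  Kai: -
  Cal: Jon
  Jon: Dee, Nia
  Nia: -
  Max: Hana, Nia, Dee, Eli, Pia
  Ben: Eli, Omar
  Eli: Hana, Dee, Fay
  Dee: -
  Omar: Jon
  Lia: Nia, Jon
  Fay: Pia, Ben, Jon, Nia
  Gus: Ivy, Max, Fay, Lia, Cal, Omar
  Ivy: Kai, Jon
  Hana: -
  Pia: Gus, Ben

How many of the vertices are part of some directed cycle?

A vertex is on a directed cycle iff it belongs to a strongly connected component of size ≥ 2 (or has a self-loop).
The vertices on cycles are {Ben, Eli, Fay, Gus, Max, Pia} — 6 in total.

6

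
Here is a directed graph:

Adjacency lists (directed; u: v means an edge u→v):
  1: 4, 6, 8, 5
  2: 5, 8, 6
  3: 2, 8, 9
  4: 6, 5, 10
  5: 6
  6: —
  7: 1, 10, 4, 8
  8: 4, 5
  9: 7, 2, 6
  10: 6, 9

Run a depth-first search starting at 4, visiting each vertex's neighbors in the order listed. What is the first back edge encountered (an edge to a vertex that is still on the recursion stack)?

1→4

DFS from 4 (visiting each vertex's neighbors in the order listed); mark gray on enter, black on exit:
4 gray
  6 gray
  6 black
  5 gray
    5→6: 6 black — skip
  5 black
  10 gray
    10→6: 6 black — skip
    9 gray
      7 gray
        1 gray
          1→4: 4 is gray → back edge
First back edge: 1 → 4.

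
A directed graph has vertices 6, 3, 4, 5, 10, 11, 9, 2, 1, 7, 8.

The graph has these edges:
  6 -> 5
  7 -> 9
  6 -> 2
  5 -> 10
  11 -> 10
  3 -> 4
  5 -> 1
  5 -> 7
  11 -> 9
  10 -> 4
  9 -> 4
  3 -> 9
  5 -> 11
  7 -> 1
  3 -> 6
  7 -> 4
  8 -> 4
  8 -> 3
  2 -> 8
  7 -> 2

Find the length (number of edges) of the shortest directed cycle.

4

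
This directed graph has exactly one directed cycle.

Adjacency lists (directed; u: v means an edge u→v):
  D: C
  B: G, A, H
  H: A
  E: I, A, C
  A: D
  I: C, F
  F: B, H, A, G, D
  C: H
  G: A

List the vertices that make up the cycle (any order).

A, C, D, H

DFS with gray/black marking from C:
C gray
  H gray
    A gray
      D gray
        D→C: C is gray → back edge
Back edge closes the cycle C → H → A → D → C; its vertices are {A, C, D, H}.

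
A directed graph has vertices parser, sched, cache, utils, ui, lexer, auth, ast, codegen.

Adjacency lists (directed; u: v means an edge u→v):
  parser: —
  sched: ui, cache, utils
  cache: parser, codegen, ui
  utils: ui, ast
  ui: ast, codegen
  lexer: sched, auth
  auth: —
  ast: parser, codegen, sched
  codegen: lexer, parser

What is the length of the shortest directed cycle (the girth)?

For each vertex v, BFS finds the shortest path from v back to v.
The shortest such closed walk is sched → ui → ast → sched, length 3.

3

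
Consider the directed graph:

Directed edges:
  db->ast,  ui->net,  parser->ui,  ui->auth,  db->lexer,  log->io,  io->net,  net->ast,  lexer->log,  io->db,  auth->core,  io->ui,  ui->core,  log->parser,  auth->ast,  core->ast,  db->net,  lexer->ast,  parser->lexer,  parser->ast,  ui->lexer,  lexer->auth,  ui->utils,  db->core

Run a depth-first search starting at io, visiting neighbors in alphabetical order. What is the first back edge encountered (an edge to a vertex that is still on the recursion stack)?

log→io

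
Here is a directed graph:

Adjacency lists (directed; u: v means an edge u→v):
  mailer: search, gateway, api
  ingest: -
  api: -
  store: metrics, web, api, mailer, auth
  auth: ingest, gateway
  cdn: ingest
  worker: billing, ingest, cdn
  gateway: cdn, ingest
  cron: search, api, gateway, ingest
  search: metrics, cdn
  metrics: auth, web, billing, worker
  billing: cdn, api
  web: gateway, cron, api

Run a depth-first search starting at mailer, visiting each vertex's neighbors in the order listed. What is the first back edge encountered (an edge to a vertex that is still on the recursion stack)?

DFS from mailer (visiting each vertex's neighbors in the order listed); mark gray on enter, black on exit:
mailer gray
  search gray
    metrics gray
      auth gray
        ingest gray
        ingest black
        gateway gray
          cdn gray
            cdn→ingest: ingest black — skip
          cdn black
          gateway→ingest: ingest black — skip
        gateway black
      auth black
      web gray
        web→gateway: gateway black — skip
        cron gray
          cron→search: search is gray → back edge
First back edge: cron → search.

cron→search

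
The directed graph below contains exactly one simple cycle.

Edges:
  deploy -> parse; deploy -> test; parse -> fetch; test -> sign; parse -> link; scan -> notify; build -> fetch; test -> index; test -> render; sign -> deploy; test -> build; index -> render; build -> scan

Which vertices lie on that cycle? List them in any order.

DFS with gray/black marking from test:
test gray
  sign gray
    deploy gray
      deploy→test: test is gray → back edge
Back edge closes the cycle test → sign → deploy → test; its vertices are {sign, test, deploy}.

sign, test, deploy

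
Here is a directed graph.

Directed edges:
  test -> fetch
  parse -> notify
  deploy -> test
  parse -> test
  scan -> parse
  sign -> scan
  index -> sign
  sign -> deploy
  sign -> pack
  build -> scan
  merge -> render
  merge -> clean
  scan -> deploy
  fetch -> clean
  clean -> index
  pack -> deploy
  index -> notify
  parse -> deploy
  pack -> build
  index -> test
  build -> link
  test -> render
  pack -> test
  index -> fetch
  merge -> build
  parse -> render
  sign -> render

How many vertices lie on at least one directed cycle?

10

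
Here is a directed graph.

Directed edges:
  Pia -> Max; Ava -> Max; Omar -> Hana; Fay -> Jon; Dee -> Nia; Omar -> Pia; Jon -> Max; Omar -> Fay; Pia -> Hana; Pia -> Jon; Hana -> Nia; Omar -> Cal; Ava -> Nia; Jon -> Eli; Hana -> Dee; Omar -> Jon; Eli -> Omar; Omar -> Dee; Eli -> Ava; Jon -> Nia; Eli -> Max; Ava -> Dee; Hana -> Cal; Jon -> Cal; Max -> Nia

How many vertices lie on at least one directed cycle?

5

A vertex is on a directed cycle iff it belongs to a strongly connected component of size ≥ 2 (or has a self-loop).
The vertices on cycles are {Eli, Fay, Jon, Pia, Omar} — 5 in total.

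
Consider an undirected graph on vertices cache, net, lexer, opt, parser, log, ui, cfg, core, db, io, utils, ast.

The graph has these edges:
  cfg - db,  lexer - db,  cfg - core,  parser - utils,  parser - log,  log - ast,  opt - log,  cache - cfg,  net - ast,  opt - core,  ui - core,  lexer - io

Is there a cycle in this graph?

DFS, tracking each vertex's parent; an edge to a visited non-parent vertex closes a cycle.
Start from cache:
visit cache (parent –)
  visit cfg (parent cache)
    cfg–cache: parent, skip
    visit db (parent cfg)
      visit lexer (parent db)
        visit io (parent lexer)
          io–lexer: parent, skip
        lexer–db: parent, skip
      db–cfg: parent, skip
    visit core (parent cfg)
      visit opt (parent core)
        visit log (parent opt)
          log–opt: parent, skip
          visit parser (parent log)
            visit utils (parent parser)
              utils–parser: parent, skip
            parser–log: parent, skip
          visit ast (parent log)
            ast–log: parent, skip
            visit net (parent ast)
              net–ast: parent, skip
        opt–core: parent, skip
      core–cfg: parent, skip
      visit ui (parent core)
        ui–core: parent, skip
No non-parent visited neighbor found — the graph is a forest.

No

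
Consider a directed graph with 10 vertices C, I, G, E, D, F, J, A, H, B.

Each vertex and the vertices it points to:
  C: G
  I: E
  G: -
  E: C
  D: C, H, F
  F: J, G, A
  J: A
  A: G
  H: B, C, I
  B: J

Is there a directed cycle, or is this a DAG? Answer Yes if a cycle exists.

No

DFS with white/gray/black marking, starting from C:
C gray
  G gray
  G black
C black
I gray
  E gray
    E→C: C black — skip
  E black
I black
D gray
  D→C: C black — skip
  H gray
    B gray
      J gray
        A gray
          A→G: G black — skip
        A black
      J black
    B black
    H→C: C black — skip
    H→I: I black — skip
  H black
  F gray
    F→J: J black — skip
    F→G: G black — skip
    F→A: A black — skip
  F black
D black
Every edge goes to a white or black vertex — no back edge, so the graph is acyclic.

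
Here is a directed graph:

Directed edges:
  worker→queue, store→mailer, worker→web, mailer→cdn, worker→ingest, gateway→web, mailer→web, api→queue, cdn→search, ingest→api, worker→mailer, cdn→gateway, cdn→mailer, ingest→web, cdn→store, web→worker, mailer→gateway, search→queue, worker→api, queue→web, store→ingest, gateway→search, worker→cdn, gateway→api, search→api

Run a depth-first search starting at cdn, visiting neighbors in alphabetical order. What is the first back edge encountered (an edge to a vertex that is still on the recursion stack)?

worker→api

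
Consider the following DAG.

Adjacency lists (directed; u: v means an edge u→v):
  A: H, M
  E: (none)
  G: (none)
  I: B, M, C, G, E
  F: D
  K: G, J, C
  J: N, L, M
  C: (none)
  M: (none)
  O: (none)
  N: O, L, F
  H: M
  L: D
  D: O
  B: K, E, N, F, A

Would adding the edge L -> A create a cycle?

Adding L→A creates a cycle iff A can already reach L.
Explore from A: no path reaches L. The graph stays acyclic.

No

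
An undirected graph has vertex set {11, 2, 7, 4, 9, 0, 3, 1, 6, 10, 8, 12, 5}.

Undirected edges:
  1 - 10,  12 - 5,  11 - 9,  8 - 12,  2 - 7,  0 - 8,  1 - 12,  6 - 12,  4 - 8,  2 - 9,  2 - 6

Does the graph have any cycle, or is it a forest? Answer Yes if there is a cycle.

No

DFS, tracking each vertex's parent; an edge to a visited non-parent vertex closes a cycle.
Start from 4:
visit 4 (parent –)
  visit 8 (parent 4)
    visit 0 (parent 8)
      0–8: parent, skip
    8–4: parent, skip
    visit 12 (parent 8)
      visit 5 (parent 12)
        5–12: parent, skip
      visit 6 (parent 12)
        visit 2 (parent 6)
          visit 9 (parent 2)
            9–2: parent, skip
            visit 11 (parent 9)
              11–9: parent, skip
          visit 7 (parent 2)
            7–2: parent, skip
          2–6: parent, skip
        6–12: parent, skip
      12–8: parent, skip
      visit 1 (parent 12)
        visit 10 (parent 1)
          10–1: parent, skip
        1–12: parent, skip
visit 3 (parent –)
No non-parent visited neighbor found — the graph is a forest.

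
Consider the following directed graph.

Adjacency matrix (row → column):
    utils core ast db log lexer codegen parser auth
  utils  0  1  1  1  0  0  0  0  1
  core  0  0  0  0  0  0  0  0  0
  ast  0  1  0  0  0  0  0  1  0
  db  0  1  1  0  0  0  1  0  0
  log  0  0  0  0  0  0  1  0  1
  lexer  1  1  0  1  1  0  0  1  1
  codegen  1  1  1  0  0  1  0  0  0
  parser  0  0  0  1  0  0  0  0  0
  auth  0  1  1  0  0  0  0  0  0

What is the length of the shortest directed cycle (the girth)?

3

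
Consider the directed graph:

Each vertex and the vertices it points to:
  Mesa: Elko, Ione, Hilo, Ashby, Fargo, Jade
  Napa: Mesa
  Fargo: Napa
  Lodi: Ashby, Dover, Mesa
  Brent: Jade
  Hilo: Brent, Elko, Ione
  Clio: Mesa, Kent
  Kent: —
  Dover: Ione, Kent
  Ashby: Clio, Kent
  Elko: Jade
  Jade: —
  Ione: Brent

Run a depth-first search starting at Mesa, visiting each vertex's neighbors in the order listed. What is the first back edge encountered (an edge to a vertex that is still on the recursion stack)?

DFS from Mesa (visiting each vertex's neighbors in the order listed); mark gray on enter, black on exit:
Mesa gray
  Elko gray
    Jade gray
    Jade black
  Elko black
  Ione gray
    Brent gray
      Brent→Jade: Jade black — skip
    Brent black
  Ione black
  Hilo gray
    Hilo→Brent: Brent black — skip
    Hilo→Elko: Elko black — skip
    Hilo→Ione: Ione black — skip
  Hilo black
  Ashby gray
    Clio gray
      Clio→Mesa: Mesa is gray → back edge
First back edge: Clio → Mesa.

Clio→Mesa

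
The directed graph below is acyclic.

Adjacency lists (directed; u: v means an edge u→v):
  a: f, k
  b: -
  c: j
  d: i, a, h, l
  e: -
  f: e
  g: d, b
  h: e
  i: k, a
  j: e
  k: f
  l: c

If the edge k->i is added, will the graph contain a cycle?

Adding k→i creates a cycle iff i can already reach k.
Path from i: i → k.
So i → … → k → i is a cycle.

Yes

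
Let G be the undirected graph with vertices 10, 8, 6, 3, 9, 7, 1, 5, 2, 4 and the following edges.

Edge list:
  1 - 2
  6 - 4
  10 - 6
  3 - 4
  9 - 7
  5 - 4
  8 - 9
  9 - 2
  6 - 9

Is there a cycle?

DFS, tracking each vertex's parent; an edge to a visited non-parent vertex closes a cycle.
Start from 9:
visit 9 (parent –)
  visit 6 (parent 9)
    visit 4 (parent 6)
      visit 5 (parent 4)
        5–4: parent, skip
      visit 3 (parent 4)
        3–4: parent, skip
      4–6: parent, skip
    6–9: parent, skip
    visit 10 (parent 6)
      10–6: parent, skip
  visit 7 (parent 9)
    7–9: parent, skip
  visit 8 (parent 9)
    8–9: parent, skip
  visit 2 (parent 9)
    2–9: parent, skip
    visit 1 (parent 2)
      1–2: parent, skip
No non-parent visited neighbor found — the graph is a forest.

No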